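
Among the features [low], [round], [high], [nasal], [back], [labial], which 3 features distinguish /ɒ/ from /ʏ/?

The two segments share [+round], [−nasal], [+labial]. The only features from the list on which they differ: /ɒ/ is [−high] while /ʏ/ is [+high]; /ɒ/ is [+low] while /ʏ/ is [−low]; /ɒ/ is [+back] while /ʏ/ is [−back].

[high], [low], [back]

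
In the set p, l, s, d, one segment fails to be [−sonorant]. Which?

/l/ is the alveolar lateral approximant, which is [+sonorant]; the rest — /p, d, s/ — are [−sonorant].

l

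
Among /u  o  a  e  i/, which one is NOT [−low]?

a

Every segment except /a/ is [−low]. /a/ (low unrounded vowel) is [+low], so it is the exception.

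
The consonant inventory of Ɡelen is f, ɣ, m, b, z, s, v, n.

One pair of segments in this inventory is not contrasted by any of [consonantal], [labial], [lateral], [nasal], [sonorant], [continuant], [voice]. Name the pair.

On the given features, /ɣ/ and /z/ have an identical profile: [+consonantal], [−labial], [−lateral], [−nasal], [−sonorant], [+continuant], [+voice]. No other two segments in the inventory coincide on all 7 features. (They do differ in [strident], [coronal] and [dorsal], which are not among the given features.)

ɣ, z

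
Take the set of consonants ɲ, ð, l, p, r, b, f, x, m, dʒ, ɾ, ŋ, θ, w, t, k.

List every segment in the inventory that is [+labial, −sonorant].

Eliminate segments failing any feature: /ɲ, ð, l, r, x, dʒ, ɾ, ŋ, θ, t, k/ are [−labial]; /m, w/ are [+sonorant]. The remaining /p, b, f/ satisfy [+labial], [−sonorant].

p, b, f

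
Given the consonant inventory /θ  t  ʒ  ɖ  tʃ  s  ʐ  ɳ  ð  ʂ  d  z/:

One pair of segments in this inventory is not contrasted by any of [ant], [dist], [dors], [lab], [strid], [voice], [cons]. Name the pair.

ɖ, ɳ

On the given features, /ɖ/ and /ɳ/ have an identical profile: [−anterior], [−distributed], [−dorsal], [−labial], [−strident], [+voice], [+consonantal]. No other two segments in the inventory coincide on all 7 features. (They do differ in [sonorant] and [nasal], which are not among the given features.)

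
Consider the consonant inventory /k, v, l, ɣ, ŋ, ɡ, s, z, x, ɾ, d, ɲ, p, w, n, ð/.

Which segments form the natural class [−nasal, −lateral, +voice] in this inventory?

v, ɣ, ɡ, z, ɾ, d, w, ð

Eliminate segments failing any feature: /k, s, x, p/ are [−voice]; /l/ is [+lateral]; /ŋ, ɲ, n/ are [+nasal]. The remaining /v, ɣ, ɡ, z, ɾ, d, w, ð/ satisfy [−nasal], [−lateral], [+voice].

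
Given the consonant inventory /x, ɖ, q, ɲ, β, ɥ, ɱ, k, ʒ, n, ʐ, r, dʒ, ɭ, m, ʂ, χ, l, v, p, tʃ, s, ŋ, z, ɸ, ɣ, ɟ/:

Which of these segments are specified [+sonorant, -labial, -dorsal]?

n, r, ɭ, l

Eliminate segments failing any feature: /x, ɖ, q, β, k, ʒ, ʐ, dʒ, ʂ, χ, v, p, tʃ, s, z, ɸ, ɣ, ɟ/ are [-sonorant]; /ɲ, ŋ/ are [+dorsal]; /ɥ, ɱ, m/ are [+labial]. The remaining /n, r, ɭ, l/ satisfy [+sonorant], [-labial], [-dorsal].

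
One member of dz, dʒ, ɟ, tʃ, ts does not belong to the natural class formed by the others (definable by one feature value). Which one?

[delayed release] (equivalently [strident], [dorsal]) groups all but one: /dz, ts, dʒ, tʃ/ share [+delayed release] while /ɟ/ (voiced palatal stop) alone is [−delayed release]. Removing any other segment would not leave a single-feature class that excludes it.

ɟ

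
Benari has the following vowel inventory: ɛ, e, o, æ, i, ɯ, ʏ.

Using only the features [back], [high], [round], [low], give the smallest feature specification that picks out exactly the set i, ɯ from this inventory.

The class [+high], [−round] has exactly /i, ɯ/ as its extension in this inventory. No smaller conjunction from the listed features achieves this: [−round] alone would also admit /ɛ, e, æ/; [+high] alone would also admit /ʏ/; and checking the remaining single features turns up none with this extension.

[+high, −round]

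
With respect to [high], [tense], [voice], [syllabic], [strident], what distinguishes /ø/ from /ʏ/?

The two segments share [+voice], [+syllabic], [−strident]. The only features from the list on which they differ: /ø/ is [−high] while /ʏ/ is [+high]; /ø/ is [+tense] while /ʏ/ is [−tense].

[high], [tense]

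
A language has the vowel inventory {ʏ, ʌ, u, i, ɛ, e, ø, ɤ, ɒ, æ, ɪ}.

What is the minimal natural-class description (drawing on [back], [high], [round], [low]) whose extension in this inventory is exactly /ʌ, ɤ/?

The class [+back], [−round] has exactly /ʌ, ɤ/ as its extension in this inventory. No smaller conjunction from the listed features achieves this: [−round] alone would also admit /i, ɛ, e, æ, …/; [+back] alone would also admit /u, ɒ/; and checking the remaining single features turns up none with this extension.

[+back, −round]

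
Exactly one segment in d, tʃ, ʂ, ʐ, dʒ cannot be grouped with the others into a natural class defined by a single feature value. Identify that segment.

/ʐ, tʃ, ʂ, dʒ/ are all [−anterior], but /d/ (voiced alveolar stop) is [+anterior]. No other single segment can be removed to leave a set sharing one feature value that the removed segment lacks, so /d/ is the odd one out.

d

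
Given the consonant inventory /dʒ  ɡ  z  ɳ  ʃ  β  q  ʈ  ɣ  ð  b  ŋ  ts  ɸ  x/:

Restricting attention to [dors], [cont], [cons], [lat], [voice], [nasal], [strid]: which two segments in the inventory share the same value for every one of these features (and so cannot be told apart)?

ð, β

Both /ð/ and /β/ are [−dorsal], [+continuant], [+consonantal], [−lateral], [+voice], [−nasal], [−strident]. Since the list omits [labial] and [coronal] — which do distinguish the voiced dental fricative from the voiced bilabial fricative — this pair collapses; all other pairs remain distinct.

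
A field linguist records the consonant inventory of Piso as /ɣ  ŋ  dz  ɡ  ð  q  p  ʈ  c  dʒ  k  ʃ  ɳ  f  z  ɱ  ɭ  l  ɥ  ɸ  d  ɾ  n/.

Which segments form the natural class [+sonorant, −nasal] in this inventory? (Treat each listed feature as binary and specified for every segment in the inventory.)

Among the inventory, the [+sonorant] segments are /ŋ, ɳ, ɱ, ɭ, l, ɥ, ɾ, n/.
Intersecting with [−nasal] leaves /ɭ, l, ɥ, ɾ/.

ɭ, l, ɥ, ɾ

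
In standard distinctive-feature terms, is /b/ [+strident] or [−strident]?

[−strident]

/b/ is the voiced bilabial stop. The feature [strident] marks segments high-amplitude, high-frequency frication (the sibilants); /b/ lacks this property, so it is [−strident].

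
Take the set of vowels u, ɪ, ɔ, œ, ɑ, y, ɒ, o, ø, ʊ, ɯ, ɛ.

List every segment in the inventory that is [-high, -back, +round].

Eliminate segments failing any feature: /u, ɪ, y, ʊ, ɯ/ are [+high]; /ɔ, ɑ, ɒ, o/ are [+back]; /ɛ/ is [-round]. The remaining /œ, ø/ satisfy [-high], [-back], [+round].

œ, ø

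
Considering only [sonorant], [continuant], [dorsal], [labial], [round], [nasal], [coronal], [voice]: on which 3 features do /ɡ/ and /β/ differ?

/ɡ/ (voiced velar stop) and /β/ (voiced bilabial fricative) agree on [−sonorant], [−round], [−nasal], [−coronal], [+voice]. They differ on [continuant] (/ɡ/ [−], /β/ [+]), [labial] (/ɡ/ [−], /β/ [+]), [dorsal] (/ɡ/ [+], /β/ [−]).

[continuant], [labial], [dorsal]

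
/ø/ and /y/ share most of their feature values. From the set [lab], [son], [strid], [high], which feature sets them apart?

The two segments share [+labial], [+sonorant], [-strident]. The only feature from the list on which they differ: /ø/ is [-high] while /y/ is [+high].

[high]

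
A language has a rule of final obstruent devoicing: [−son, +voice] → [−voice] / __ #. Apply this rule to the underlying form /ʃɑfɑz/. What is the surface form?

/z/ satisfies [−son, +voice] and sits in __ #. The [−voice] counterpart of the voiced alveolar fricative is /s/. Other segments in /ʃɑfɑz/ either fail the structural description or are not in the environment, so the surface form is [ʃɑfɑs].

[ʃɑfɑs]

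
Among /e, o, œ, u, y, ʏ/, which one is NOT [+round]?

/e/ is the mid front unrounded tense vowel, which is [−round]; the rest — /u, œ, o, ʏ, y/ — are [+round].

e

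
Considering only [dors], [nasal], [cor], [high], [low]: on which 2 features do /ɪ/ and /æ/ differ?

[high], [low]

/ɪ/ (high front unrounded lax vowel) and /æ/ (low front unrounded vowel) agree on [+dorsal], [−nasal], [−coronal]. They differ on [high] (/ɪ/ [+], /æ/ [−]), [low] (/ɪ/ [−], /æ/ [+]).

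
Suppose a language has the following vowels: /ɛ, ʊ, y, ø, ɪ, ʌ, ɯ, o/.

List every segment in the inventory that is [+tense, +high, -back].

y

First, the [+tense] segments are /y, ø, ɯ, o/.
Intersecting with [+high] gives /y, ɯ/.
Of those, [-back] leaves /y/.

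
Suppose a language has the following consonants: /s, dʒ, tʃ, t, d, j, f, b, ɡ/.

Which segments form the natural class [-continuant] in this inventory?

The [-continuant] segments here are /dʒ, tʃ, t, d, b, ɡ/; the remaining /s, j, f/ are [+continuant].

dʒ, tʃ, t, d, b, ɡ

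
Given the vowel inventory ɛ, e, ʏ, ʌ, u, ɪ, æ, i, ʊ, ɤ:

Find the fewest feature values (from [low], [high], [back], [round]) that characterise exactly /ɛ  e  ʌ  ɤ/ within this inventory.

[−high, −low]

/ɛ, e, ʌ, ɤ/ are all [−high], [−low], and no other segment in the inventory matches both values. Dropping any one of them over-generates: [−low] alone would also admit /ʏ, u, ɪ, i, …/; [−high] alone would also admit /æ/. No other single listed feature picks out exactly this set either, so fewer than two features will not do.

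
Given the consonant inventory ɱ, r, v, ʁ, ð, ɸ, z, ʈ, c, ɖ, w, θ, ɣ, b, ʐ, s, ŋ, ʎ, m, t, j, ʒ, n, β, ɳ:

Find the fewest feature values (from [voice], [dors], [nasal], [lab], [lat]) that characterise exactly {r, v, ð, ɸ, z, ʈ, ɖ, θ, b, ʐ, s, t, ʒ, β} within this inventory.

The class [-nasal], [-dorsal] has exactly /r, v, ð, ɸ, z, ʈ, ɖ, θ, b, ʐ, s, t, ʒ, β/ as its extension in this inventory. No smaller conjunction from the listed features achieves this: [-dorsal] alone would also admit /ɱ, m, n, ɳ/; [-nasal] alone would also admit /ʁ, c, w, ɣ, …/; and checking the remaining single features turns up none with this extension.

[-nasal, -dors]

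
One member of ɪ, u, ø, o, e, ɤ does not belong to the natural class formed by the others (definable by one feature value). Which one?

ɪ

/ɤ, o, e, ø, u/ are all [+tense], but /ɪ/ (high front unrounded lax vowel) is [−tense]. No other single segment can be removed to leave a set sharing one feature value that the removed segment lacks, so /ɪ/ is the odd one out.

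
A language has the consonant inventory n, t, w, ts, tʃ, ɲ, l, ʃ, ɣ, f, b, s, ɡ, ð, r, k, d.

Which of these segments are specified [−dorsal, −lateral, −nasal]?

t, ts, tʃ, ʃ, f, b, s, ð, r, d

Eliminate segments failing any feature: /n/ is [+nasal]; /w, ɲ, ɣ, ɡ, k/ are [+dorsal]; /l/ is [+lateral]. The remaining /t, ts, tʃ, ʃ, f, b, s, ð, r, d/ satisfy [−dorsal], [−lateral], [−nasal].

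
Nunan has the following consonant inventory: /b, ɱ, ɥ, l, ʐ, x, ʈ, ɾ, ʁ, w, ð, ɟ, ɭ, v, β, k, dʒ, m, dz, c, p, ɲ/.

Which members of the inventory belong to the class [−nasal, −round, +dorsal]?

Checking each segment against [−nasal], [−round], [+dorsal]: /x/ (voiceless velar fricative), /ʁ/ (voiced uvular fricative), /ɟ/ (voiced palatal stop), /k/ (voiceless velar stop), /c/ (voiceless palatal stop) satisfy every feature; every other segment in the inventory fails at least one.

x, ʁ, ɟ, k, c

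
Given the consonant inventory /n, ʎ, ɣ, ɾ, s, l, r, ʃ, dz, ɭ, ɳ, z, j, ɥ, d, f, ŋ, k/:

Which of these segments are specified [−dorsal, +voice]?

Eliminate segments failing any feature: /ʎ, ɣ, j, ɥ, ŋ, k/ are [+dorsal]; /s, ʃ, f/ are [−voice]. The remaining /n, ɾ, l, r, dz, ɭ, ɳ, z, d/ satisfy [−dorsal], [+voice].

n, ɾ, l, r, dz, ɭ, ɳ, z, d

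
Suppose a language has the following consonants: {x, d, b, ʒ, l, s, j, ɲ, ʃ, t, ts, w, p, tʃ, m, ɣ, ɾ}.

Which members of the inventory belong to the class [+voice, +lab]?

b, w, m

Eliminate segments failing any feature: /x, s, ʃ, t, ts, p, tʃ/ are [-voice]; /d, ʒ, l, j, ɲ, ɣ, ɾ/ are [-labial]. The remaining /b, w, m/ satisfy [+voice], [+labial].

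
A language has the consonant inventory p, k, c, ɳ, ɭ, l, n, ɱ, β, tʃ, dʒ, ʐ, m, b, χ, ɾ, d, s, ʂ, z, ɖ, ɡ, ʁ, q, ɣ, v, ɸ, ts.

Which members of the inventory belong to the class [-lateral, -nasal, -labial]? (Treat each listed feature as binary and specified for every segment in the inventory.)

k, c, tʃ, dʒ, ʐ, χ, ɾ, d, s, ʂ, z, ɖ, ɡ, ʁ, q, ɣ, ts

Eliminate segments failing any feature: /p, β, b, v, ɸ/ are [+labial]; /ɳ, n, ɱ, m/ are [+nasal]; /ɭ, l/ are [+lateral]. The remaining /k, c, tʃ, dʒ, ʐ, χ, ɾ, d, s, ʂ, z, ɖ, ɡ, ʁ, q, ɣ, ts/ satisfy [-lateral], [-nasal], [-labial].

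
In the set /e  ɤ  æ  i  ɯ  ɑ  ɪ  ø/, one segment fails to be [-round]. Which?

/ɯ, e, ɪ, i, ɤ, ɑ, æ/ are all [-round]; /ø/ (mid front rounded tense vowel) is [+round].

ø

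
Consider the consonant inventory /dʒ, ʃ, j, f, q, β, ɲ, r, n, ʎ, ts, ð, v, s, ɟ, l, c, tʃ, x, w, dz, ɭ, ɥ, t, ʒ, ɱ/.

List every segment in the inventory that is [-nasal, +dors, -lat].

Checking each segment against [-nasal], [+dorsal], [-lateral]: /j/ (palatal glide), /q/ (voiceless uvular stop), /ɟ/ (voiced palatal stop), /c/ (voiceless palatal stop), /x/ (voiceless velar fricative), /w/ (labial-velar glide), among others, satisfy every feature; every other segment in the inventory fails at least one.

j, q, ɟ, c, x, w, ɥ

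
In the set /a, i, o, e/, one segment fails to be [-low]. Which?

a

/a/ is the low unrounded vowel, which is [+low]; the rest — /e, o, i/ — are [-low].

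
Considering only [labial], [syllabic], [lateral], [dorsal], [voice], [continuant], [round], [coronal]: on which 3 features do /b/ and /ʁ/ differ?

[continuant], [labial], [dorsal]

The two segments share [−syllabic], [−lateral], [+voice], [−round], [−coronal]. The only features from the list on which they differ: /b/ is [−continuant] while /ʁ/ is [+continuant]; /b/ is [+labial] while /ʁ/ is [−labial]; /b/ is [−dorsal] while /ʁ/ is [+dorsal].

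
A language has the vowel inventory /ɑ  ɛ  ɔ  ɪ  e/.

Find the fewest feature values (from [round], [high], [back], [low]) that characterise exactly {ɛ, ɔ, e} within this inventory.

[-high, -low]

The class [-high], [-low] has exactly /ɛ, ɔ, e/ as its extension in this inventory. No smaller conjunction from the listed features achieves this: [-low] alone would also admit /ɪ/; [-high] alone would also admit /ɑ/; and checking the remaining single features turns up none with this extension.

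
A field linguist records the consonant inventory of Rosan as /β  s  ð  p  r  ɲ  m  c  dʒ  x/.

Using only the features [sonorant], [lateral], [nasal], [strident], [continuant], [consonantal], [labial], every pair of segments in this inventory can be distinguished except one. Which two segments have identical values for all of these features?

/ð/ (voiced dental fricative) and /x/ (voiceless velar fricative) are both [−sonorant], [−lateral], [−nasal], [−strident], [+continuant], [+consonantal], [−labial], so none of the listed features separates them. (They do differ in [voice], [coronal] and [dorsal], which are not among the given features.) Every other pair in the inventory differs on at least one listed feature.

ð, x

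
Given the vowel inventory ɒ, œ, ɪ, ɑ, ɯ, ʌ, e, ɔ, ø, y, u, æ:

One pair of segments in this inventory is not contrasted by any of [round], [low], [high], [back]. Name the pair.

œ, ø

On the given features, /œ/ and /ø/ have an identical profile: [+round], [-low], [-high], [-back]. No other two segments in the inventory coincide on all 4 features. (They do differ in [tense], which is not among the given features.)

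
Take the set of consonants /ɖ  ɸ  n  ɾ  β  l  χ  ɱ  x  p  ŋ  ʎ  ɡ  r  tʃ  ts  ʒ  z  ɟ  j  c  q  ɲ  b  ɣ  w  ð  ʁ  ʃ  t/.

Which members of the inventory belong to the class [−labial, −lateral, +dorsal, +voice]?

Checking each segment against [−labial], [−lateral], [+dorsal], [+voice]: /ŋ/ (velar nasal), /ɡ/ (voiced velar stop), /ɟ/ (voiced palatal stop), /j/ (palatal glide), /ɲ/ (palatal nasal), /ɣ/ (voiced velar fricative), among others, satisfy every feature; every other segment in the inventory fails at least one.

ŋ, ɡ, ɟ, j, ɲ, ɣ, ʁ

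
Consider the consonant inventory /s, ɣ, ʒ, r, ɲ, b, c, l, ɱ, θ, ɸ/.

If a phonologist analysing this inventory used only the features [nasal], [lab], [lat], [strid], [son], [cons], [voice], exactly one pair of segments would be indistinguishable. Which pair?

θ, c

/θ/ (voiceless dental fricative) and /c/ (voiceless palatal stop) are both [−nasal], [−labial], [−lateral], [−strident], [−sonorant], [+consonantal], [−voice], so none of the listed features separates them. (They do differ in [continuant] and [dorsal], which are not among the given features.) Every other pair in the inventory differs on at least one listed feature.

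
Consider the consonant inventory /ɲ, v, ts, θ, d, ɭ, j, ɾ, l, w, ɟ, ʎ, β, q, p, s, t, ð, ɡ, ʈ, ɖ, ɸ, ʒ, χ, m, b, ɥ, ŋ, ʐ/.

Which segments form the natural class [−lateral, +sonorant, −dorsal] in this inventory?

ɾ, m

First, the [−lateral] segments are /ɲ, v, ts, θ, d, j, ɾ, w, ɟ, β, q, p, s, t, ð, ɡ, ʈ, ɖ, ɸ, ʒ, χ, m, b, ɥ, ŋ, ʐ/.
Of those, [+sonorant] gives /ɲ, j, ɾ, w, m, ɥ, ŋ/.
Intersecting with [−dorsal] leaves /ɾ, m/.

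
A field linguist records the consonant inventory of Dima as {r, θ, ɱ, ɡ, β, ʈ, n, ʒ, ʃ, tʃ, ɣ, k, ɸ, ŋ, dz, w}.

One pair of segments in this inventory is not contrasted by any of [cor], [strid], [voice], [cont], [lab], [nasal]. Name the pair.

w, β

On the given features, /w/ and /β/ have an identical profile: [−coronal], [−strident], [+voice], [+continuant], [+labial], [−nasal]. No other two segments in the inventory coincide on all 6 features. (They do differ in [sonorant], [round] and [dorsal], which are not among the given features.)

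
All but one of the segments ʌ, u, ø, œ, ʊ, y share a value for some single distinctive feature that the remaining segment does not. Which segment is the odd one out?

ʌ

[round] groups all but one: /y, u, œ, ø, ʊ/ share [+round] while /ʌ/ (mid back unrounded lax vowel) alone is [-round]. Removing any other segment would not leave a single-feature class that excludes it.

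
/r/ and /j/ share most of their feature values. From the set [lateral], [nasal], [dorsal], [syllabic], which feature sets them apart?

[dorsal]

/r/ (alveolar trill) and /j/ (palatal glide) agree on [-lateral], [-nasal], [-syllabic]. They differ on [dorsal] (/r/ [-], /j/ [+]).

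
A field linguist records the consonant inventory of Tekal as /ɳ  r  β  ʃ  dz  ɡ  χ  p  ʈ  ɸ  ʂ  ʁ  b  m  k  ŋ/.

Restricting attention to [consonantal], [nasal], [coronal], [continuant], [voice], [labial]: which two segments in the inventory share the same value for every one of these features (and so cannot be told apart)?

ʃ, ʂ

Both /ʃ/ and /ʂ/ are [+consonantal], [−nasal], [+coronal], [+continuant], [−voice], [−labial]. Since the list omits [distributed] — which does distinguish the voiceless postalveolar fricative from the voiceless retroflex fricative — this pair collapses; all other pairs remain distinct.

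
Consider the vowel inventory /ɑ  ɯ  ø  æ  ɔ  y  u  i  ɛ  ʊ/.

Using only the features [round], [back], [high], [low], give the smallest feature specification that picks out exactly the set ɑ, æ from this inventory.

[+low]

The target set is precisely the extension of [+low] in this inventory.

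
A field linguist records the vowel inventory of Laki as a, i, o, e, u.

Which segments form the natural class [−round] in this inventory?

The [−round] segments here are /a, i, e/; the remaining /o, u/ are [+round].

a, i, e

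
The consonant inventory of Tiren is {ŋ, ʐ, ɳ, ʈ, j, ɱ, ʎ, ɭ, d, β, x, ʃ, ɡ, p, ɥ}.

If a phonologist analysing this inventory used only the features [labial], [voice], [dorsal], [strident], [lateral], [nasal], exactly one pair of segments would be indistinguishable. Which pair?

/ɡ/ (voiced velar stop) and /j/ (palatal glide) are both [-labial], [+voice], [+dorsal], [-strident], [-lateral], [-nasal], so none of the listed features separates them. (They do differ in [sonorant], [continuant] and [back], which are not among the given features.) Every other pair in the inventory differs on at least one listed feature.

ɡ, j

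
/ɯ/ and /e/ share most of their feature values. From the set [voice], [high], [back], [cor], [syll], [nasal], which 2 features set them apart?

/ɯ/ is the high back unrounded vowel and /e/ is the mid front unrounded tense vowel. Both are [+voice], [−coronal], [+syllabic], [−nasal]. /ɯ/ is [+high] while /e/ is [−high]; /ɯ/ is [+back] while /e/ is [−back], so the distinguishing features are [high], [back].

[high], [back]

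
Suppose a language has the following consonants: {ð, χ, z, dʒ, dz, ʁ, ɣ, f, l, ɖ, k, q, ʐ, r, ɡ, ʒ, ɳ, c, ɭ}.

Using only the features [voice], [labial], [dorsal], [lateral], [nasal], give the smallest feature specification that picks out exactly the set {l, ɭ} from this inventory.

Every target segment is [+lateral] and no other inventory member is, so one feature is enough.

[+lateral]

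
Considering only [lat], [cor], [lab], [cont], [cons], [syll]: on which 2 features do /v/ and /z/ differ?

/v/ (voiced labiodental fricative) and /z/ (voiced alveolar fricative) agree on [−lateral], [+continuant], [+consonantal], [−syllabic]. They differ on [labial] (/v/ [+], /z/ [−]), [coronal] (/v/ [−], /z/ [+]).

[labial], [coronal]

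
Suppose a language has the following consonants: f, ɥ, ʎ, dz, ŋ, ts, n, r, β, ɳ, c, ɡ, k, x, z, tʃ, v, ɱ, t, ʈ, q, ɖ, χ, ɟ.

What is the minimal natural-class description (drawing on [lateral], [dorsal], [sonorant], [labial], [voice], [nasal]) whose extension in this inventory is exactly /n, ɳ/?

[+nasal, −labial, −dorsal]

The class [+nasal], [−labial], [−dorsal] has exactly /n, ɳ/ as its extension in this inventory. No smaller conjunction from the listed features achieves this: [−labial, −dorsal] alone would also admit /dz, ts, r, z, …/; [+nasal, −dorsal] alone would also admit /ɱ/; [+nasal, −labial] alone would also admit /ŋ/; and checking the remaining two-feature bundles turns up none with this extension.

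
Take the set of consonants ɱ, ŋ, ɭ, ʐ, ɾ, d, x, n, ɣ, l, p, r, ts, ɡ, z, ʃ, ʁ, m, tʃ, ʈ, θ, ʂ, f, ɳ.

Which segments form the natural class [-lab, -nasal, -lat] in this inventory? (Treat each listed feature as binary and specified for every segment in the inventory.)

Eliminate segments failing any feature: /ɱ, p, m, f/ are [+labial]; /ŋ, n, ɳ/ are [+nasal]; /ɭ, l/ are [+lateral]. The remaining /ʐ, ɾ, d, x, ɣ, r, ts, ɡ, z, ʃ, ʁ, tʃ, ʈ, θ, ʂ/ satisfy [-labial], [-nasal], [-lateral].

ʐ, ɾ, d, x, ɣ, r, ts, ɡ, z, ʃ, ʁ, tʃ, ʈ, θ, ʂ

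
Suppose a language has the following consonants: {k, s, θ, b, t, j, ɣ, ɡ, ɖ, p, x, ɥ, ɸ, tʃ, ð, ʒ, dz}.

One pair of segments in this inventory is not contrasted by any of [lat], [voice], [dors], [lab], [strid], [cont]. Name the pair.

ɣ, j

/ɣ/ (voiced velar fricative) and /j/ (palatal glide) are both [−lateral], [+voice], [+dorsal], [−labial], [−strident], [+continuant], so none of the listed features separates them. (They do differ in [sonorant] and [back], which are not among the given features.) Every other pair in the inventory differs on at least one listed feature.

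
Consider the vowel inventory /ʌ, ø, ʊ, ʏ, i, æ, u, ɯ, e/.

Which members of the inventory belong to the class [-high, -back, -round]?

Eliminate segments failing any feature: /ʌ/ is [+back]; /ø/ is [+round]; /ʊ, ʏ, i, u, ɯ/ are [+high]. The remaining /æ, e/ satisfy [-high], [-back], [-round].

æ, e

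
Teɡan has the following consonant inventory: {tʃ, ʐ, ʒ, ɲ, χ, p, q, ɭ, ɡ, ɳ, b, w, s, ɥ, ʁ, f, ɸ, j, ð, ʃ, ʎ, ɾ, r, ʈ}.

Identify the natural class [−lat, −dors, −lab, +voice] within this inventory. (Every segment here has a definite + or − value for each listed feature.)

First, the [−lateral] segments are /tʃ, ʐ, ʒ, ɲ, χ, p, q, ɡ, ɳ, b, w, s, ɥ, ʁ, f, ɸ, j, ð, ʃ, ɾ, r, ʈ/.
Intersecting with [−dorsal] gives /tʃ, ʐ, ʒ, p, ɳ, b, s, f, ɸ, ð, ʃ, ɾ, r, ʈ/.
Among these, [−labial] gives /tʃ, ʐ, ʒ, ɳ, s, ð, ʃ, ɾ, r, ʈ/.
Intersecting with [+voice] leaves /ʐ, ʒ, ɳ, ð, ɾ, r/.

ʐ, ʒ, ɳ, ð, ɾ, r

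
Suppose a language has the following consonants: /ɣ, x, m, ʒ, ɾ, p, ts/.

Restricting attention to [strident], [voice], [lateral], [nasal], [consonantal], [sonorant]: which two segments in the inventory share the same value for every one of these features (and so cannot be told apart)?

p, x

/p/ (voiceless bilabial stop) and /x/ (voiceless velar fricative) are both [-strident], [-voice], [-lateral], [-nasal], [+consonantal], [-sonorant], so none of the listed features separates them. (They do differ in [continuant], [labial] and [dorsal], which are not among the given features.) Every other pair in the inventory differs on at least one listed feature.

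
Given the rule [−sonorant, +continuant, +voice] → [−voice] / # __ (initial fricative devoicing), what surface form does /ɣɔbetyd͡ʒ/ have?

[xɔbetyd͡ʒ]

The only segment in the rule's environment that also matches [−sonorant, +continuant, +voice] is /ɣ/. Applying [−voice] turns the voiced velar fricative into /x/ (voiceless velar fricative), giving [xɔbetyd͡ʒ].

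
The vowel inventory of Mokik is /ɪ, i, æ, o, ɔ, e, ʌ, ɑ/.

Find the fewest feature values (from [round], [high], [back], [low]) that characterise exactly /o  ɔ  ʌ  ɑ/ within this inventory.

[+back]

The target set is precisely the extension of [+back] in this inventory.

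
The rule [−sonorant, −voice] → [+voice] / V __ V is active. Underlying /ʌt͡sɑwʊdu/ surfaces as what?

[ʌd͡zɑwʊdu]

The only segment in the rule's environment that also matches [−sonorant, −voice] is /t͡s/. Applying [+voice] turns the voiceless alveolar affricate into /d͡z/ (voiced alveolar affricate), giving [ʌd͡zɑwʊdu].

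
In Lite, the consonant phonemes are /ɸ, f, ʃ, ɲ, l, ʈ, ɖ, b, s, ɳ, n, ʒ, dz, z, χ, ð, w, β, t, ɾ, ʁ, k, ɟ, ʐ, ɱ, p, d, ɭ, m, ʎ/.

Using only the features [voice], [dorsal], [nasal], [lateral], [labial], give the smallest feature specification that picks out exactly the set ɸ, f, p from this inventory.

[-voice, +labial]

/ɸ, f, p/ are all [-voice], [+labial], and no other segment in the inventory matches both values. Dropping any one of them over-generates: [+labial] alone would also admit /b, w, β, ɱ, …/; [-voice] alone would also admit /ʃ, ʈ, s, χ, …/. No other single listed feature picks out exactly this set either, so fewer than two features will not do.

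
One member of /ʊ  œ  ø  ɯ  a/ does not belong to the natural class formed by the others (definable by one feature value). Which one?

a

/ø, ɯ, œ, ʊ/ are all [−low], but /a/ (low unrounded vowel) is [+low]. No other single segment can be removed to leave a set sharing one feature value that the removed segment lacks, so /a/ is the odd one out.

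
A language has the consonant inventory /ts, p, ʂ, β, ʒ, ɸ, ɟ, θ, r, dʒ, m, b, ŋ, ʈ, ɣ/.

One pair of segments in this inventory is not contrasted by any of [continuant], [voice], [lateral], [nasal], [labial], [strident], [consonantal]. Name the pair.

ɣ, r

On the given features, /ɣ/ and /r/ have an identical profile: [+continuant], [+voice], [-lateral], [-nasal], [-labial], [-strident], [+consonantal]. No other two segments in the inventory coincide on all 7 features. (They do differ in [sonorant], [coronal] and [dorsal], which are not among the given features.)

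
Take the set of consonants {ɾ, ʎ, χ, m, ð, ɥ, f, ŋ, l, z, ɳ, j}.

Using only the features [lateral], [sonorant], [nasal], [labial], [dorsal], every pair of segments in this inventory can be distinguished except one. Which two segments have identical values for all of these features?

On the given features, /ð/ and /z/ have an identical profile: [−lateral], [−sonorant], [−nasal], [−labial], [−dorsal]. No other two segments in the inventory coincide on all 5 features. (They do differ in [strident] and [distributed], which are not among the given features.)

ð, z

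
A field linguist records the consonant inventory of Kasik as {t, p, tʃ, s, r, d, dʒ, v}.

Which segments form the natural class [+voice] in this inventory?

The [+voice] segments here are /r, d, dʒ, v/; the remaining /t, p, tʃ, s/ are [−voice].

r, d, dʒ, v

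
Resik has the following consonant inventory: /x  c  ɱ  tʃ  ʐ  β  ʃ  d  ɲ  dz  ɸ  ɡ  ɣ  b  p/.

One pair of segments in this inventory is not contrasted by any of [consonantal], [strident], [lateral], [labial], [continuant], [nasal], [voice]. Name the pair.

/ɡ/ (voiced velar stop) and /d/ (voiced alveolar stop) are both [+consonantal], [-strident], [-lateral], [-labial], [-continuant], [-nasal], [+voice], so none of the listed features separates them. (They do differ in [coronal] and [dorsal], which are not among the given features.) Every other pair in the inventory differs on at least one listed feature.

ɡ, d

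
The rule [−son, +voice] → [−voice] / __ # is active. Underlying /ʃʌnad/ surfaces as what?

Only the final segment /d/ is both word-final and matches the structural description. It is a voiced alveolar stop, so [−son, +voice] holds; changing it to [−voice] with all other features held fixed yields /t/ (voiceless alveolar stop). No other segment meets both the structural description and the environment, so the output is [ʃʌnat].

[ʃʌnat]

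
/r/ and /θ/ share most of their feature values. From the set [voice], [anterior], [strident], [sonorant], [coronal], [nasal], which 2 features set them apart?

/r/ (alveolar trill) and /θ/ (voiceless dental fricative) agree on [+anterior], [−strident], [+coronal], [−nasal]. They differ on [sonorant] (/r/ [+], /θ/ [−]), [voice] (/r/ [+], /θ/ [−]).

[sonorant], [voice]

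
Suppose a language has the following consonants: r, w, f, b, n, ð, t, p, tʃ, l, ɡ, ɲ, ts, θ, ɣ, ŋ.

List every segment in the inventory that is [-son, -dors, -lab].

ð, t, tʃ, ts, θ

Eliminate segments failing any feature: /r, w, n, l, ɲ, ŋ/ are [+sonorant]; /f, b, p/ are [+labial]; /ɡ, ɣ/ are [+dorsal]. The remaining /ð, t, tʃ, ts, θ/ satisfy [-sonorant], [-dorsal], [-labial].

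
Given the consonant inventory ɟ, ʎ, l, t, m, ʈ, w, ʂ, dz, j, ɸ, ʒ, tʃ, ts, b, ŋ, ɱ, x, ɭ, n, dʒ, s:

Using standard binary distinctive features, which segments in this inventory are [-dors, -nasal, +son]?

Eliminate segments failing any feature: /ɟ, ʎ, w, j, ŋ, x/ are [+dorsal]; /t, ʈ, ʂ, dz, ɸ, ʒ, tʃ, ts, b, dʒ, s/ are [-sonorant]; /m, ɱ, n/ are [+nasal]. The remaining /l, ɭ/ satisfy [-dorsal], [-nasal], [+sonorant].

l, ɭ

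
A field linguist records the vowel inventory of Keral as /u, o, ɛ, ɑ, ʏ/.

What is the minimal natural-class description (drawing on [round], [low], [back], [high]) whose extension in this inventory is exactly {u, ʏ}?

[+high]

/u, ʏ/ are exactly the [+high] segments in the inventory, so a single feature suffices.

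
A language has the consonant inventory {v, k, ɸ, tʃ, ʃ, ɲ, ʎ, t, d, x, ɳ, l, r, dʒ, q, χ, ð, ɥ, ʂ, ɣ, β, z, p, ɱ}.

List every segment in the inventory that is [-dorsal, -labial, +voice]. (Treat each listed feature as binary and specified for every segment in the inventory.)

Checking each segment against [-dorsal], [-labial], [+voice]: /d/ (voiced alveolar stop), /ɳ/ (retroflex nasal), /l/ (alveolar lateral approximant), /r/ (alveolar trill), /dʒ/ (voiced postalveolar affricate), /ð/ (voiced dental fricative), among others, satisfy every feature; every other segment in the inventory fails at least one.

d, ɳ, l, r, dʒ, ð, z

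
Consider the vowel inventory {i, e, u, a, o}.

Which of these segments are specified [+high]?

The [+high] segments here are /i, u/; the remaining /e, a, o/ are [-high].

i, u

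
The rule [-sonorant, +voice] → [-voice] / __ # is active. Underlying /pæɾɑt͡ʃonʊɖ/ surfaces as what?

[pæɾɑt͡ʃonʊʈ]

/ɖ/ satisfies [-sonorant, +voice] and sits in __ #. The [-voice] counterpart of the voiced retroflex stop is /ʈ/. Other segments in /pæɾɑt͡ʃonʊɖ/ either fail the structural description or are not in the environment, so the surface form is [pæɾɑt͡ʃonʊʈ].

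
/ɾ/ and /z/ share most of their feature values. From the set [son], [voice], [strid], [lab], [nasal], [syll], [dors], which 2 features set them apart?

The two segments share [+voice], [−labial], [−nasal], [−syllabic], [−dorsal]. The only features from the list on which they differ: /ɾ/ is [+sonorant] while /z/ is [−sonorant]; /ɾ/ is [−strident] while /z/ is [+strident].

[sonorant], [strident]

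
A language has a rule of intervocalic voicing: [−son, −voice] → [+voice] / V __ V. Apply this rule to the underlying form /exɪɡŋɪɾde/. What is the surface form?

[eɣɪɡŋɪɾde]

The only segment in the rule's environment that also matches [−son, −voice] is /x/. Applying [+voice] turns the voiceless velar fricative into /ɣ/ (voiced velar fricative), giving [eɣɪɡŋɪɾde].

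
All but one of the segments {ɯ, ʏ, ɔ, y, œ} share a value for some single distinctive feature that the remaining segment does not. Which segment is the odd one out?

/ʏ, œ, ɔ, y/ are all [+round], but /ɯ/ (high back unrounded vowel) is [−round]. No other single segment can be removed to leave a set sharing one feature value that the removed segment lacks, so /ɯ/ is the odd one out.

ɯ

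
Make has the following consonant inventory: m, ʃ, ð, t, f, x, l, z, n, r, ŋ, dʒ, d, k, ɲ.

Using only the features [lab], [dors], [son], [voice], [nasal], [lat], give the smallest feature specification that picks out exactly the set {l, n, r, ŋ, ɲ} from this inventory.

/l, n, r, ŋ, ɲ/ are all [+sonorant], [-labial], and no other segment in the inventory matches both values. Dropping any one of them over-generates: [-labial] alone would also admit /ʃ, ð, t, x, …/; [+sonorant] alone would also admit /m/. No other single listed feature picks out exactly this set either, so fewer than two features will not do.

[+son, -lab]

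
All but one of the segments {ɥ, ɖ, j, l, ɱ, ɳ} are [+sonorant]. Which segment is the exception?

Every segment except /ɖ/ is [+sonorant]. /ɖ/ (voiced retroflex stop) is [−sonorant], so it is the exception.

ɖ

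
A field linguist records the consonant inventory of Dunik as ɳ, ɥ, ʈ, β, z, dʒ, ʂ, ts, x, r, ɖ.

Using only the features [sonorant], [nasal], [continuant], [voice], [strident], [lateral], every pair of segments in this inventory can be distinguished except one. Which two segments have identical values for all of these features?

Both /r/ and /ɥ/ are [+sonorant], [-nasal], [+continuant], [+voice], [-strident], [-lateral]. Since the list omits [labial], [round] and [dorsal] — which do distinguish the alveolar trill from the labial-palatal glide — this pair collapses; all other pairs remain distinct.

r, ɥ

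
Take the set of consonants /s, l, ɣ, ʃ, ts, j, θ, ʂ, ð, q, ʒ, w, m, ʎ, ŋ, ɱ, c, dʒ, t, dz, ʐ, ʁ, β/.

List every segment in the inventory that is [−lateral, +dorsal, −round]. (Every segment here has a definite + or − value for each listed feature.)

Checking each segment against [−lateral], [+dorsal], [−round]: /ɣ/ (voiced velar fricative), /j/ (palatal glide), /q/ (voiceless uvular stop), /ŋ/ (velar nasal), /c/ (voiceless palatal stop), /ʁ/ (voiced uvular fricative) satisfy every feature; every other segment in the inventory fails at least one.

ɣ, j, q, ŋ, c, ʁ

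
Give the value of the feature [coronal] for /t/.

[+coronal]

/t/ is the voiceless alveolar stop, hence [+coronal].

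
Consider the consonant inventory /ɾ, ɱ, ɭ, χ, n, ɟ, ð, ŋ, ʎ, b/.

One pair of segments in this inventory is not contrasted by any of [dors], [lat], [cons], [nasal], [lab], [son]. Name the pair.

Both /ɟ/ and /χ/ are [+dorsal], [−lateral], [+consonantal], [−nasal], [−labial], [−sonorant]. Since the list omits [voice], [continuant], [high] and [back] — which do distinguish the voiced palatal stop from the voiceless uvular fricative — this pair collapses; all other pairs remain distinct.

ɟ, χ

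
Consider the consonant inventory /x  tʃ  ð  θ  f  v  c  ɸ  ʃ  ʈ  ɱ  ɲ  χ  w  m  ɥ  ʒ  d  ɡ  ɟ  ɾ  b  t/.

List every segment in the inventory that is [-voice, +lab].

f, ɸ

Eliminate segments failing any feature: /x, tʃ, θ, c, ʃ, ʈ, χ, t/ are [-labial]; /ð, v, ɱ, ɲ, w, m, ɥ, ʒ, d, ɡ, ɟ, ɾ, b/ are [+voice]. The remaining /f, ɸ/ satisfy [-voice], [+labial].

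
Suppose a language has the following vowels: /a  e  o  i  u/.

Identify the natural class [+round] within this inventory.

The feature [round] marks segments produced with lip rounding. In this inventory /o, u/ have that property, so they are [+round]; /a, e, i/ are [−round].

o, u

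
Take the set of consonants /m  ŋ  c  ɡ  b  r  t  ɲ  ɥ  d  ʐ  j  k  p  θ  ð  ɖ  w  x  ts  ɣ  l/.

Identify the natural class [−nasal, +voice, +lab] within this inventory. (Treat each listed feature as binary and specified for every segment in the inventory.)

b, ɥ, w

First, the [−nasal] segments are /c, ɡ, b, r, t, ɥ, d, ʐ, j, k, p, θ, ð, ɖ, w, x, ts, ɣ, l/.
Then [+voice] gives /ɡ, b, r, ɥ, d, ʐ, j, ð, ɖ, w, ɣ, l/.
Among these, [+labial] leaves /b, ɥ, w/.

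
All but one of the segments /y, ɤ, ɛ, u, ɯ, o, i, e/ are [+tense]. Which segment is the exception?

ɛ

/ɛ/ is the mid front unrounded lax vowel, which is [-tense]; the rest — /e, i, u, y, ɤ, o, ɯ/ — are [+tense].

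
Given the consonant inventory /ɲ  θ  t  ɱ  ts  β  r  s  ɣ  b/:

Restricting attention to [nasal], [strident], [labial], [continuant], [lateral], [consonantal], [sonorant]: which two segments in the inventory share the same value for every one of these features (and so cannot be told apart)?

/θ/ (voiceless dental fricative) and /ɣ/ (voiced velar fricative) are both [−nasal], [−strident], [−labial], [+continuant], [−lateral], [+consonantal], [−sonorant], so none of the listed features separates them. (They do differ in [voice], [coronal] and [dorsal], which are not among the given features.) Every other pair in the inventory differs on at least one listed feature.

θ, ɣ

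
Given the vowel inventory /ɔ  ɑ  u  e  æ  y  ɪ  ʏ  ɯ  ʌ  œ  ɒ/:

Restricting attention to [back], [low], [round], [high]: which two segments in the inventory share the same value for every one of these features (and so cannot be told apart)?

y, ʏ

On the given features, /y/ and /ʏ/ have an identical profile: [-back], [-low], [+round], [+high]. No other two segments in the inventory coincide on all 4 features. (They do differ in [tense], which is not among the given features.)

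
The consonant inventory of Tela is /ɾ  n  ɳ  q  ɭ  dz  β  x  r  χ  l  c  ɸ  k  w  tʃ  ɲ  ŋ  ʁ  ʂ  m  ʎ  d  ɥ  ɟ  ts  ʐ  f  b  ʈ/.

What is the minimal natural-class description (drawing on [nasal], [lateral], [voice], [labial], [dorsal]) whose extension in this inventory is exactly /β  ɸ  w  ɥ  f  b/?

[−nasal, +labial]

/β, ɸ, w, ɥ, f, b/ are all [−nasal], [+labial], and no other segment in the inventory matches both values. Dropping any one of them over-generates: [+labial] alone would also admit /m/; [−nasal] alone would also admit /ɾ, q, ɭ, dz, …/. No other single listed feature picks out exactly this set either, so fewer than two features will not do.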